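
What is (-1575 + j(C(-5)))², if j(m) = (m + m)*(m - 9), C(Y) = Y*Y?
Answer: 600625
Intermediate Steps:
C(Y) = Y²
j(m) = 2*m*(-9 + m) (j(m) = (2*m)*(-9 + m) = 2*m*(-9 + m))
(-1575 + j(C(-5)))² = (-1575 + 2*(-5)²*(-9 + (-5)²))² = (-1575 + 2*25*(-9 + 25))² = (-1575 + 2*25*16)² = (-1575 + 800)² = (-775)² = 600625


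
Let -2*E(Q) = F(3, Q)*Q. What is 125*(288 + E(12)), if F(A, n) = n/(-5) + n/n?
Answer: 37050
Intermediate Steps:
F(A, n) = 1 - n/5 (F(A, n) = n*(-1/5) + 1 = -n/5 + 1 = 1 - n/5)
E(Q) = -Q*(1 - Q/5)/2 (E(Q) = -(1 - Q/5)*Q/2 = -Q*(1 - Q/5)/2)
125*(288 + E(12)) = 125*(288 + (1/10)*12*(-5 + 12)) = 125*(288 + (1/10)*12*7) = 125*(288 + 42/5) = 125*(1482/5) = 37050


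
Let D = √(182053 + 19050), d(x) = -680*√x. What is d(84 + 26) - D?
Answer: -√201103 - 680*√110 ≈ -7580.3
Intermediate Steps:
D = √201103 ≈ 448.45
d(84 + 26) - D = -680*√(84 + 26) - √201103 = -680*√110 - √201103 = -√201103 - 680*√110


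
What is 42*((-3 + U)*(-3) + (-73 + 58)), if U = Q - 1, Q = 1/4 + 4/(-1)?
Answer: 693/2 ≈ 346.50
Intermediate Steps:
Q = -15/4 (Q = 1*(¼) + 4*(-1) = ¼ - 4 = -15/4 ≈ -3.7500)
U = -19/4 (U = -15/4 - 1 = -19/4 ≈ -4.7500)
42*((-3 + U)*(-3) + (-73 + 58)) = 42*((-3 - 19/4)*(-3) + (-73 + 58)) = 42*(-31/4*(-3) - 15) = 42*(93/4 - 15) = 42*(33/4) = 693/2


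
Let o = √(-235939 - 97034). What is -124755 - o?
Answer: -124755 - 3*I*√36997 ≈ -1.2476e+5 - 577.04*I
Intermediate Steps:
o = 3*I*√36997 (o = √(-332973) = 3*I*√36997 ≈ 577.04*I)
-124755 - o = -124755 - 3*I*√36997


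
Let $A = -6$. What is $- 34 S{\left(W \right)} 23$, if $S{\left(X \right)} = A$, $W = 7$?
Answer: $4692$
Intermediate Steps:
$S{\left(X \right)} = -6$
$- 34 S{\left(W \right)} 23 = - 34 \left(-6\right) 23 = - \left(-204\right) 23 = \left(-1\right) \left(-4692\right) = 4692$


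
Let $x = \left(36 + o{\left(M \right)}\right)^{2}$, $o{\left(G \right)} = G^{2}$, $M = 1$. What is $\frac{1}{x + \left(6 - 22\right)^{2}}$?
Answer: $\frac{1}{1625} \approx 0.00061538$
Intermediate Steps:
$x = 1369$ ($x = \left(36 + 1^{2}\right)^{2} = \left(36 + 1\right)^{2} = 37^{2} = 1369$)
$\frac{1}{x + \left(6 - 22\right)^{2}} = \frac{1}{1369 + \left(6 - 22\right)^{2}} = \frac{1}{1369 + \left(-16\right)^{2}} = \frac{1}{1369 + 256} = \frac{1}{1625}$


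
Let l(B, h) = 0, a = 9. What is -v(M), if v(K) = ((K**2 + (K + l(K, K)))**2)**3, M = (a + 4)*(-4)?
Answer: -347889337648975908864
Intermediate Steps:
M = -52 (M = (9 + 4)*(-4) = 13*(-4) = -52)
v(K) = (K + K**2)**6 (v(K) = ((K**2 + (K + 0))**2)**3 = ((K**2 + K)**2)**3 = ((K + K**2)**2)**3 = (K + K**2)**6)
-v(M) = -(-52)**6*(1 - 52)**6 = -19770609664*(-51)**6 = -19770609664*17596287801 = -1*347889337648975908864 = -347889337648975908864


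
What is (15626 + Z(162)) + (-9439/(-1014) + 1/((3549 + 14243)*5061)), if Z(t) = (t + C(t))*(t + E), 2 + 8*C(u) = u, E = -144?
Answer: 287785822658153/15217657728 ≈ 18911.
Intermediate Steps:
C(u) = -¼ + u/8
Z(t) = (-144 + t)*(-¼ + 9*t/8) (Z(t) = (t + (-¼ + t/8))*(t - 144) = (-¼ + 9*t/8)*(-144 + t) = (-144 + t)*(-¼ + 9*t/8))
(15626 + Z(162)) + (-9439/(-1014) + 1/((3549 + 14243)*5061)) = (15626 + (36 - 649/4*162 + (9/8)*162²)) + (-9439/(-1014) + 1/((3549 + 14243)*5061)) = (15626 + (36 - 52569/2 + (9/8)*26244)) + (-9439*(-1/1014) + (1/5061)/17792) = (15626 + (36 - 52569/2 + 59049/2)) + (9439/1014 + (1/17792)*(1/5061)) = (15626 + 3276) + (9439/1014 + 1/90045312) = 18902 + 141656283497/15217657728 = 287785822658153/15217657728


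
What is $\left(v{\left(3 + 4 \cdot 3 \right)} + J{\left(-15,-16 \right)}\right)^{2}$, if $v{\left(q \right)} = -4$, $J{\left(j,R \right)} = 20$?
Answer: $256$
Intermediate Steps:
$\left(v{\left(3 + 4 \cdot 3 \right)} + J{\left(-15,-16 \right)}\right)^{2} = \left(-4 + 20\right)^{2} = 16^{2} = 256$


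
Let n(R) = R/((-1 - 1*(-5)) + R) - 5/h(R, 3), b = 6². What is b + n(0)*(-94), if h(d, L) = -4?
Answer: -163/2 ≈ -81.500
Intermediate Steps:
b = 36
n(R) = 5/4 + R/(4 + R) (n(R) = R/((-1 - 1*(-5)) + R) - 5/(-4) = R/((-1 + 5) + R) - 5*(-¼) = R/(4 + R) + 5/4 = 5/4 + R/(4 + R))
b + n(0)*(-94) = 36 + ((20 + 9*0)/(4*(4 + 0)))*(-94) = 36 + ((¼)*(20 + 0)/4)*(-94) = 36 + ((¼)*(¼)*20)*(-94) = 36 + (5/4)*(-94) = 36 - 235/2 = -163/2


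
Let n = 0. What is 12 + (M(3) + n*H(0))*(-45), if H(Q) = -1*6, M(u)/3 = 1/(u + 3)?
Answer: -21/2 ≈ -10.500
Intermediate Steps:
M(u) = 3/(3 + u) (M(u) = 3/(u + 3) = 3/(3 + u))
H(Q) = -6
12 + (M(3) + n*H(0))*(-45) = 12 + (3/(3 + 3) + 0*(-6))*(-45) = 12 + (3/6 + 0)*(-45) = 12 + (3*(⅙) + 0)*(-45) = 12 + (½ + 0)*(-45) = 12 + (½)*(-45) = 12 - 45/2 = -21/2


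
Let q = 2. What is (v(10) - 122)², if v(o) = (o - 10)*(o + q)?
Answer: 14884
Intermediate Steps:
v(o) = (-10 + o)*(2 + o) (v(o) = (o - 10)*(o + 2) = (-10 + o)*(2 + o))
(v(10) - 122)² = ((-20 + 10² - 8*10) - 122)² = ((-20 + 100 - 80) - 122)² = (0 - 122)² = (-122)² = 14884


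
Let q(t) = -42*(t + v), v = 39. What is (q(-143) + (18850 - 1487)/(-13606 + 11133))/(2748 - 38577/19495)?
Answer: 30035392285/18912685437 ≈ 1.5881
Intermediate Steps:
q(t) = -1638 - 42*t (q(t) = -42*(t + 39) = -42*(39 + t) = -1638 - 42*t)
(q(-143) + (18850 - 1487)/(-13606 + 11133))/(2748 - 38577/19495) = ((-1638 - 42*(-143)) + (18850 - 1487)/(-13606 + 11133))/(2748 - 38577/19495) = ((-1638 + 6006) + 17363/(-2473))/(2748 - 38577*1/19495) = (4368 + 17363*(-1/2473))/(2748 - 5511/2785) = (4368 - 17363/2473)/(7647669/2785) = (10784701/2473)*(2785/7647669) = 30035392285/18912685437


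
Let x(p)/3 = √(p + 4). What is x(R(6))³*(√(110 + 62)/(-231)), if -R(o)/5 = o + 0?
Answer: 468*I*√1118/77 ≈ 203.22*I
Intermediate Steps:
R(o) = -5*o (R(o) = -5*(o + 0) = -5*o)
x(p) = 3*√(4 + p) (x(p) = 3*√(p + 4) = 3*√(4 + p))
x(R(6))³*(√(110 + 62)/(-231)) = (3*√(4 - 5*6))³*(√(110 + 62)/(-231)) = (3*√(4 - 30))³*(√172*(-1/231)) = (3*√(-26))³*((2*√43)*(-1/231)) = (3*(I*√26))³*(-2*√43/231) = (3*I*√26)³*(-2*√43/231) = (-702*I*√26)*(-2*√43/231) = 468*I*√1118/77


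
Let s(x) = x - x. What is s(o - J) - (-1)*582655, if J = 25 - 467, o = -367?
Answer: 582655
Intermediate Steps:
J = -442
s(x) = 0
s(o - J) - (-1)*582655 = 0 - (-1)*582655 = 0 - 1*(-582655) = 0 + 582655 = 582655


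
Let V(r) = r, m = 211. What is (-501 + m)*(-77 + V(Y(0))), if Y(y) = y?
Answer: 22330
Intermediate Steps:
(-501 + m)*(-77 + V(Y(0))) = (-501 + 211)*(-77 + 0) = -290*(-77) = 22330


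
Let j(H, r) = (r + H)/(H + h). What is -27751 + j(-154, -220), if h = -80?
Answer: -3246680/117 ≈ -27749.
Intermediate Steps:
j(H, r) = (H + r)/(-80 + H) (j(H, r) = (r + H)/(H - 80) = (H + r)/(-80 + H))
-27751 + j(-154, -220) = -27751 + (-154 - 220)/(-80 - 154) = -27751 - 374/(-234) = -27751 - 1/234*(-374) = -27751 + 187/117 = -3246680/117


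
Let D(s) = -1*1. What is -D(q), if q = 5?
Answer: 1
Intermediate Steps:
D(s) = -1
-D(q) = -1*(-1) = 1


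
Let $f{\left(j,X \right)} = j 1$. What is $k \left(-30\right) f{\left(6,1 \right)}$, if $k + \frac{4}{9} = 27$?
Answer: $-4780$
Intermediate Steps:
$k = \frac{239}{9}$ ($k = - \frac{4}{9} + 27 = \frac{239}{9} \approx 26.556$)
$f{\left(j,X \right)} = j$
$k \left(-30\right) f{\left(6,1 \right)} = \frac{239}{9} \left(-30\right) 6 = \left(- \frac{2390}{3}\right) 6 = -4780$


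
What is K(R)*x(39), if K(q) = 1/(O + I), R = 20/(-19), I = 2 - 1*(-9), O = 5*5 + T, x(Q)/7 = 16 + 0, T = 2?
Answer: 56/19 ≈ 2.9474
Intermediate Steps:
x(Q) = 112 (x(Q) = 7*(16 + 0) = 7*16 = 112)
O = 27 (O = 5*5 + 2 = 25 + 2 = 27)
I = 11 (I = 2 + 9 = 11)
R = -20/19 (R = 20*(-1/19) = -20/19 ≈ -1.0526)
K(q) = 1/38 (K(q) = 1/(27 + 11) = 1/38)
K(R)*x(39) = (1/38)*112 = 56/19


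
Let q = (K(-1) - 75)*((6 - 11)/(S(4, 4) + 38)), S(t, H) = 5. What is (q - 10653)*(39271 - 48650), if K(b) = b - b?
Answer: 4292805816/43 ≈ 9.9833e+7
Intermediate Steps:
K(b) = 0
q = 375/43 (q = (0 - 75)*((6 - 11)/(5 + 38)) = -(-375)/43 = -75*(-5/43) = 375/43 ≈ 8.7209)
(q - 10653)*(39271 - 48650) = (375/43 - 10653)*(39271 - 48650) = -457704/43*(-9379) = 4292805816/43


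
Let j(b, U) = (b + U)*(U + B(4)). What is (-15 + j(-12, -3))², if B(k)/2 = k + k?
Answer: 44100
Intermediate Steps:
B(k) = 4*k (B(k) = 2*(k + k) = 2*(2*k) = 4*k)
j(b, U) = (16 + U)*(U + b) (j(b, U) = (b + U)*(U + 4*4) = (U + b)*(U + 16) = (U + b)*(16 + U) = (16 + U)*(U + b))
(-15 + j(-12, -3))² = (-15 + ((-3)² + 16*(-3) + 16*(-12) - 3*(-12)))² = (-15 + (9 - 48 - 192 + 36))² = (-15 - 195)² = (-210)² = 44100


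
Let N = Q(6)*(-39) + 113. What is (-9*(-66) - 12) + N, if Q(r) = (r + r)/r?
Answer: 617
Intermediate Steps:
Q(r) = 2 (Q(r) = (2*r)/r = 2)
N = 35 (N = 2*(-39) + 113 = -78 + 113 = 35)
(-9*(-66) - 12) + N = (-9*(-66) - 12) + 35 = (594 - 12) + 35 = 582 + 35 = 617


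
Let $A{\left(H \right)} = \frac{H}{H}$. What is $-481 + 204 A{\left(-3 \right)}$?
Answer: $-277$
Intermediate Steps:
$A{\left(H \right)} = 1$
$-481 + 204 A{\left(-3 \right)} = -481 + 204 \cdot 1 = -481 + 204 = -277$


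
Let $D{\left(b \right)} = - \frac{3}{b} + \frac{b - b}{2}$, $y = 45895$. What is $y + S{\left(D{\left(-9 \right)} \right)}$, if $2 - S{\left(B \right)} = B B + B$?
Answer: $\frac{413069}{9} \approx 45897.0$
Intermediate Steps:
$D{\left(b \right)} = - \frac{3}{b}$ ($D{\left(b \right)} = - \frac{3}{b} + 0 \cdot \frac{1}{2} = - \frac{3}{b} + 0 = - \frac{3}{b}$)
$S{\left(B \right)} = 2 - B - B^{2}$ ($S{\left(B \right)} = 2 - \left(B B + B\right) = 2 - \left(B^{2} + B\right) = 2 - \left(B + B^{2}\right) = 2 - B - B^{2}$)
$y + S{\left(D{\left(-9 \right)} \right)} = 45895 - \left(-2 + \frac{1}{3} + \left(- \frac{3}{-9}\right)^{2}\right) = 45895 - \left(-2 + \frac{1}{3} + \left(\left(-3\right) \left(- \frac{1}{9}\right)\right)^{2}\right) = 45895 - - \frac{14}{9} = 45895 + \frac{14}{9} = \frac{413069}{9}$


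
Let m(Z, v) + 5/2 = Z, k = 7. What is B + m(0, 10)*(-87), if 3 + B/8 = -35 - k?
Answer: -285/2 ≈ -142.50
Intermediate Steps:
m(Z, v) = -5/2 + Z
B = -360 (B = -24 + 8*(-35 - 1*7) = -24 + 8*(-35 - 7) = -24 + 8*(-42) = -24 - 336 = -360)
B + m(0, 10)*(-87) = -360 + (-5/2 + 0)*(-87) = -360 - 5/2*(-87) = -360 + 435/2 = -285/2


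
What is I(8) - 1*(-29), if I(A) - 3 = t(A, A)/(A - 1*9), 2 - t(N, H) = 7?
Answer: 37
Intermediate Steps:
t(N, H) = -5 (t(N, H) = 2 - 1*7 = 2 - 7 = -5)
I(A) = 3 - 5/(-9 + A) (I(A) = 3 - 5/(A - 1*9) = 3 - 5/(A - 9) = 3 - 5/(-9 + A))
I(8) - 1*(-29) = (-32 + 3*8)/(-9 + 8) - 1*(-29) = (-32 + 24)/(-1) + 29 = -1*(-8) + 29 = 8 + 29 = 37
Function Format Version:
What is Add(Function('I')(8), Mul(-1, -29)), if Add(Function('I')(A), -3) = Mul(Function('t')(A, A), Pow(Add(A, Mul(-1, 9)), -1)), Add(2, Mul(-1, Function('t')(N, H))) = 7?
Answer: 37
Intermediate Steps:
Function('t')(N, H) = -5 (Function('t')(N, H) = Add(2, Mul(-1, 7)) = Add(2, -7) = -5)
Function('I')(A) = Add(3, Mul(-5, Pow(Add(-9, A), -1))) (Function('I')(A) = Add(3, Mul(-5, Pow(Add(A, Mul(-1, 9)), -1))) = Add(3, Mul(-5, Pow(Add(A, -9), -1))) = Add(3, Mul(-5, Pow(Add(-9, A), -1))))
Add(Function('I')(8), Mul(-1, -29)) = Add(Mul(Pow(Add(-9, 8), -1), Add(-32, Mul(3, 8))), Mul(-1, -29)) = Add(Mul(Pow(-1, -1), Add(-32, 24)), 29) = Add(Mul(-1, -8), 29) = Add(8, 29) = 37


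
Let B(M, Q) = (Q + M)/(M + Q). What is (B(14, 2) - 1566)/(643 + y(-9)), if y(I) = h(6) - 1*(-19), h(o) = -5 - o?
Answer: -1565/651 ≈ -2.4040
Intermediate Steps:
B(M, Q) = 1 (B(M, Q) = (M + Q)/(M + Q) = 1)
y(I) = 8 (y(I) = (-5 - 1*6) - 1*(-19) = (-5 - 6) + 19 = -11 + 19 = 8)
(B(14, 2) - 1566)/(643 + y(-9)) = (1 - 1566)/(643 + 8) = -1565/651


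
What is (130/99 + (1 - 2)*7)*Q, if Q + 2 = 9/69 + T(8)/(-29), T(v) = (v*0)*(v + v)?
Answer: 24209/2277 ≈ 10.632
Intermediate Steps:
T(v) = 0 (T(v) = 0*(2*v) = 0)
Q = -43/23 (Q = -2 + (9/69 + 0/(-29)) = -2 + (9*(1/69) + 0*(-1/29)) = -2 + (3/23 + 0) = -2 + 3/23 = -43/23 ≈ -1.8696)
(130/99 + (1 - 2)*7)*Q = (130/99 + (1 - 2)*7)*(-43/23) = (130*(1/99) - 1*7)*(-43/23) = (130/99 - 7)*(-43/23) = -563/99*(-43/23) = 24209/2277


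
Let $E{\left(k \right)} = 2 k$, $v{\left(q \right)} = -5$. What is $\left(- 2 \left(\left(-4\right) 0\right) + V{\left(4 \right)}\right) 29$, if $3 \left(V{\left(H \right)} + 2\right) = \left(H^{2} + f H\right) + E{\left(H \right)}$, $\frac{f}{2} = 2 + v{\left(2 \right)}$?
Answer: $-58$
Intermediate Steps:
$f = -6$ ($f = 2 \left(2 - 5\right) = 2 \left(-3\right) = -6$)
$V{\left(H \right)} = -2 - \frac{4 H}{3} + \frac{H^{2}}{3}$ ($V{\left(H \right)} = -2 + \frac{\left(H^{2} - 6 H\right) + 2 H}{3} = -2 + \frac{H^{2} - 4 H}{3} = -2 + \left(- \frac{4 H}{3} + \frac{H^{2}}{3}\right) = -2 - \frac{4 H}{3} + \frac{H^{2}}{3}$)
$\left(- 2 \left(\left(-4\right) 0\right) + V{\left(4 \right)}\right) 29 = \left(- 2 \left(\left(-4\right) 0\right) - \left(\frac{22}{3} - \frac{16}{3}\right)\right) 29 = \left(\left(-2\right) 0 - 2\right) 29 = \left(0 - 2\right) 29 = \left(-2\right) 29 = -58$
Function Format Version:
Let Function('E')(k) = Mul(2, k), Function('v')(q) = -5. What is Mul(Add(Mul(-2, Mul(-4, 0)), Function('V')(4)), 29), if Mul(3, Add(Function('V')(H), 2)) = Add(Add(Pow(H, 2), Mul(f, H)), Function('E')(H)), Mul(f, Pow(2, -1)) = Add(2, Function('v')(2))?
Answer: -58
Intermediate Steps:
f = -6 (f = Mul(2, Add(2, -5)) = Mul(2, -3) = -6)
Function('V')(H) = Add(-2, Mul(Rational(-4, 3), H), Mul(Rational(1, 3), Pow(H, 2))) (Function('V')(H) = Add(-2, Mul(Rational(1, 3), Add(Add(Pow(H, 2), Mul(-6, H)), Mul(2, H)))) = Add(-2, Mul(Rational(1, 3), Add(Pow(H, 2), Mul(-4, H)))) = Add(-2, Add(Mul(Rational(-4, 3), H), Mul(Rational(1, 3), Pow(H, 2)))) = Add(-2, Mul(Rational(-4, 3), H), Mul(Rational(1, 3), Pow(H, 2))))
Mul(Add(Mul(-2, Mul(-4, 0)), Function('V')(4)), 29) = Mul(Add(Mul(-2, Mul(-4, 0)), Add(-2, Mul(Rational(-4, 3), 4), Mul(Rational(1, 3), Pow(4, 2)))), 29) = Mul(Add(Mul(-2, 0), Add(-2, Rational(-16, 3), Mul(Rational(1, 3), 16))), 29) = Mul(Add(0, Add(-2, Rational(-16, 3), Rational(16, 3))), 29) = Mul(Add(0, -2), 29) = Mul(-2, 29) = -58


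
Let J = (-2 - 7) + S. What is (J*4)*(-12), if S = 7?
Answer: 96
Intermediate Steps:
J = -2 (J = (-2 - 7) + 7 = -9 + 7 = -2)
(J*4)*(-12) = -2*4*(-12) = -8*(-12) = 96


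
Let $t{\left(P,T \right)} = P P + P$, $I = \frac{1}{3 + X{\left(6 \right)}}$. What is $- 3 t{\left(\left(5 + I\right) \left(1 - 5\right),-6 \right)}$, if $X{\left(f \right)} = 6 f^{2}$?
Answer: $- \frac{18259360}{15987} \approx -1142.1$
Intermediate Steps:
$I = \frac{1}{219}$ ($I = \frac{1}{3 + 6 \cdot 6^{2}} = \frac{1}{3 + 6 \cdot 36} = \frac{1}{3 + 216} = \frac{1}{219} \approx 0.0045662$)
$t{\left(P,T \right)} = P + P^{2}$ ($t{\left(P,T \right)} = P^{2} + P = P + P^{2}$)
$- 3 t{\left(\left(5 + I\right) \left(1 - 5\right),-6 \right)} = - 3 \left(5 + \frac{1}{219}\right) \left(1 - 5\right) \left(1 + \left(5 + \frac{1}{219}\right) \left(1 - 5\right)\right) = - 3 \cdot \frac{1096}{219} \left(-4\right) \left(1 + \frac{1096}{219} \left(-4\right)\right) = - 3 \left(- \frac{4384 \left(1 - \frac{4384}{219}\right)}{219}\right) = - 3 \left(\left(- \frac{4384}{219}\right) \left(- \frac{4165}{219}\right)\right) = \left(-3\right) \frac{18259360}{47961} = - \frac{18259360}{15987}$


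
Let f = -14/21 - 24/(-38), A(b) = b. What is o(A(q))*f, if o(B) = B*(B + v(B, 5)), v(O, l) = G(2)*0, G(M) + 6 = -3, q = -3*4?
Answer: -96/19 ≈ -5.0526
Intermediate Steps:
q = -12
G(M) = -9 (G(M) = -6 - 3 = -9)
f = -2/57 (f = -14*1/21 - 24*(-1/38) = -⅔ + 12/19 = -2/57 ≈ -0.035088)
v(O, l) = 0 (v(O, l) = -9*0 = 0)
o(B) = B² (o(B) = B*(B + 0) = B*B = B²)
o(A(q))*f = (-12)²*(-2/57) = 144*(-2/57) = -96/19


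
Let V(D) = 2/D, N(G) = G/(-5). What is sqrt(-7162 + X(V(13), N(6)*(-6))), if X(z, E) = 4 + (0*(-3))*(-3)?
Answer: I*sqrt(7158) ≈ 84.605*I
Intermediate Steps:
N(G) = -G/5 (N(G) = G*(-1/5) = -G/5)
X(z, E) = 4 (X(z, E) = 4 + 0*(-3) = 4 + 0 = 4)
sqrt(-7162 + X(V(13), N(6)*(-6))) = sqrt(-7162 + 4) = sqrt(-7158) = I*sqrt(7158)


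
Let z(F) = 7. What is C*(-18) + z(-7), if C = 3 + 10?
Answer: -227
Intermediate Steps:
C = 13
C*(-18) + z(-7) = 13*(-18) + 7 = -234 + 7 = -227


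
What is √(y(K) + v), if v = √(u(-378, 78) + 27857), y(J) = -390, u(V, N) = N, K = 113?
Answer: √(-390 + √27935) ≈ 14.929*I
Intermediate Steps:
v = √27935 (v = √(78 + 27857) = √27935 ≈ 167.14)
√(y(K) + v) = √(-390 + √27935)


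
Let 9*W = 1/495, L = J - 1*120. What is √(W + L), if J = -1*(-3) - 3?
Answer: I*√29402945/495 ≈ 10.954*I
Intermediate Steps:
J = 0 (J = 3 - 3 = 0)
L = -120 (L = 0 - 1*120 = 0 - 120 = -120)
W = 1/4455 (W = (⅑)/495 = (⅑)*(1/495) = 1/4455 ≈ 0.00022447)
√(W + L) = √(1/4455 - 120) = √(-534599/4455) = I*√29402945/495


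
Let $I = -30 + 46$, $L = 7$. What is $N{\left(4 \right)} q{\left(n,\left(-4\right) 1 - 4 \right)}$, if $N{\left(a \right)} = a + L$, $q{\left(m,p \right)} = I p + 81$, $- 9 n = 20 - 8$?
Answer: $-517$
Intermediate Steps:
$I = 16$
$n = - \frac{4}{3}$ ($n = - \frac{20 - 8}{9} = \left(- \frac{1}{9}\right) 12 = - \frac{4}{3} \approx -1.3333$)
$q{\left(m,p \right)} = 81 + 16 p$ ($q{\left(m,p \right)} = 16 p + 81 = 81 + 16 p$)
$N{\left(a \right)} = 7 + a$ ($N{\left(a \right)} = a + 7 = 7 + a$)
$N{\left(4 \right)} q{\left(n,\left(-4\right) 1 - 4 \right)} = \left(7 + 4\right) \left(81 + 16 \left(\left(-4\right) 1 - 4\right)\right) = 11 \left(81 + 16 \left(-4 - 4\right)\right) = 11 \left(81 + 16 \left(-8\right)\right) = 11 \left(81 - 128\right) = 11 \left(-47\right) = -517$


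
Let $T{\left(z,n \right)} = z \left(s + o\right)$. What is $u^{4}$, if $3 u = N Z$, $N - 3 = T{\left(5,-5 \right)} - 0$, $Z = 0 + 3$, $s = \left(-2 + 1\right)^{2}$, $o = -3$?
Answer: $2401$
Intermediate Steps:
$s = 1$ ($s = \left(-1\right)^{2} = 1$)
$T{\left(z,n \right)} = - 2 z$ ($T{\left(z,n \right)} = z \left(1 - 3\right) = z \left(-2\right) = - 2 z$)
$Z = 3$
$N = -7$ ($N = 3 - 10 = -7$)
$u = -7$ ($u = \frac{\left(-7\right) 3}{3} = \frac{1}{3} \left(-21\right) = -7$)
$u^{4} = \left(-7\right)^{4} = 2401$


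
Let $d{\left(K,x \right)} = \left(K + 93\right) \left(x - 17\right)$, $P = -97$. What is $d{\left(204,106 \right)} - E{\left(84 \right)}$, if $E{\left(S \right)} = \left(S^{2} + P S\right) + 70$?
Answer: $27455$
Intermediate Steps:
$d{\left(K,x \right)} = \left(-17 + x\right) \left(93 + K\right)$ ($d{\left(K,x \right)} = \left(93 + K\right) \left(-17 + x\right) = \left(-17 + x\right) \left(93 + K\right)$)
$E{\left(S \right)} = 70 + S^{2} - 97 S$ ($E{\left(S \right)} = \left(S^{2} - 97 S\right) + 70 = 70 + S^{2} - 97 S$)
$d{\left(204,106 \right)} - E{\left(84 \right)} = \left(-1581 - 3468 + 93 \cdot 106 + 204 \cdot 106\right) - \left(70 + 84^{2} - 8148\right) = \left(-1581 - 3468 + 9858 + 21624\right) - \left(70 + 7056 - 8148\right) = 26433 - -1022 = 26433 + 1022 = 27455$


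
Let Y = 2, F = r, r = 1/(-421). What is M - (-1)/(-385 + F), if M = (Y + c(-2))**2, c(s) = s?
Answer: -421/162086 ≈ -0.0025974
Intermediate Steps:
r = -1/421 ≈ -0.0023753
F = -1/421 ≈ -0.0023753
M = 0 (M = (2 - 2)**2 = 0**2 = 0)
M - (-1)/(-385 + F) = 0 - (-1)/(-385 - 1/421) = 0 - (-1)/(-162086/421) = 0 - (-1)*(-421)/162086 = 0 - 1*421/162086 = 0 - 421/162086 = -421/162086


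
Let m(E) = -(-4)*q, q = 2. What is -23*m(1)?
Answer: -184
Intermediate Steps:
m(E) = 8 (m(E) = -(-4)*2 = -1*(-8) = 8)
-23*m(1) = -23*8 = -184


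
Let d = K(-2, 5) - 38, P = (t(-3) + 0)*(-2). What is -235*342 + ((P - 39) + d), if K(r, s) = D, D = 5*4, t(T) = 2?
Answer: -80431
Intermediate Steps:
D = 20
K(r, s) = 20
P = -4 (P = (2 + 0)*(-2) = 2*(-2) = -4)
d = -18 (d = 20 - 38 = -18)
-235*342 + ((P - 39) + d) = -235*342 + ((-4 - 39) - 18) = -80370 + (-43 - 18) = -80370 - 61 = -80431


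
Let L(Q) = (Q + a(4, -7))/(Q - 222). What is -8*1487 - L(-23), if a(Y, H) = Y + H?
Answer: -2914546/245 ≈ -11896.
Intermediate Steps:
a(Y, H) = H + Y
L(Q) = (-3 + Q)/(-222 + Q) (L(Q) = (Q + (-7 + 4))/(Q - 222) = (Q - 3)/(-222 + Q) = (-3 + Q)/(-222 + Q))
-8*1487 - L(-23) = -8*1487 - (-3 - 23)/(-222 - 23) = -11896 - (-26)/(-245) = -11896 - (-1)*(-26)/245 = -11896 - 1*26/245 = -11896 - 26/245 = -2914546/245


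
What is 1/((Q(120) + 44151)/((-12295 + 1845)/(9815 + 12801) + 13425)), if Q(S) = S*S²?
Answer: 13800425/1821771228 ≈ 0.0075753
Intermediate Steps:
Q(S) = S³
1/((Q(120) + 44151)/((-12295 + 1845)/(9815 + 12801) + 13425)) = 1/((120³ + 44151)/((-12295 + 1845)/(9815 + 12801) + 13425)) = 1/((1728000 + 44151)/(-10450/22616 + 13425)) = 1/(1772151/(-10450*1/22616 + 13425)) = 1/(1772151/(-475/1028 + 13425)) = 1/(1772151/(13800425/1028)) = 1/(1772151*(1028/13800425)) = 1/(1821771228/13800425) = 13800425/1821771228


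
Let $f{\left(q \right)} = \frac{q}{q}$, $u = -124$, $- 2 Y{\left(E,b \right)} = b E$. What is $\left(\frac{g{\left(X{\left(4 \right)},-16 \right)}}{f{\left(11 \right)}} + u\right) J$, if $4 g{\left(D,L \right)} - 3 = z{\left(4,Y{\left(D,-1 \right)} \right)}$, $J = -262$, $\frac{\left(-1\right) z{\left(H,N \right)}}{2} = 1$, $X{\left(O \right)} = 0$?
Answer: $\frac{64845}{2} \approx 32423.0$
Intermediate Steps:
$Y{\left(E,b \right)} = - \frac{E b}{2}$ ($Y{\left(E,b \right)} = - \frac{b E}{2} = - \frac{E b}{2}$)
$z{\left(H,N \right)} = -2$ ($z{\left(H,N \right)} = \left(-2\right) 1 = -2$)
$g{\left(D,L \right)} = \frac{1}{4}$ ($g{\left(D,L \right)} = \frac{3}{4} + \frac{1}{4} \left(-2\right) = \frac{3}{4} - \frac{1}{2} = \frac{1}{4}$)
$f{\left(q \right)} = 1$
$\left(\frac{g{\left(X{\left(4 \right)},-16 \right)}}{f{\left(11 \right)}} + u\right) J = \left(\frac{1}{4 \cdot 1} - 124\right) \left(-262\right) = \left(\frac{1}{4} \cdot 1 - 124\right) \left(-262\right) = \left(\frac{1}{4} - 124\right) \left(-262\right) = \left(- \frac{495}{4}\right) \left(-262\right) = \frac{64845}{2}$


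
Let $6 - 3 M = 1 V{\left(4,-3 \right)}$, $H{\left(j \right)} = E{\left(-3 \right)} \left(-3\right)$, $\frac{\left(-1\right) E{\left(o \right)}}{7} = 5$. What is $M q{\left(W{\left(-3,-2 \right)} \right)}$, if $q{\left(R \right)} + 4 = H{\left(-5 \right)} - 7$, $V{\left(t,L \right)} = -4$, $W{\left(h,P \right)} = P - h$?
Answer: $\frac{940}{3} \approx 313.33$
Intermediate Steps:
$E{\left(o \right)} = -35$ ($E{\left(o \right)} = \left(-7\right) 5 = -35$)
$H{\left(j \right)} = 105$ ($H{\left(j \right)} = \left(-35\right) \left(-3\right) = 105$)
$q{\left(R \right)} = 94$ ($q{\left(R \right)} = -4 + \left(105 - 7\right) = -4 + 98 = 94$)
$M = \frac{10}{3}$ ($M = 2 - \frac{1 \left(-4\right)}{3} = 2 - - \frac{4}{3} = 2 + \frac{4}{3} = \frac{10}{3} \approx 3.3333$)
$M q{\left(W{\left(-3,-2 \right)} \right)} = \frac{10}{3} \cdot 94 = \frac{940}{3}$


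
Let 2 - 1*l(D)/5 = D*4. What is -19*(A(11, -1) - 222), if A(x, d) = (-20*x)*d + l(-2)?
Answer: -912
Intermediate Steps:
l(D) = 10 - 20*D (l(D) = 10 - 5*D*4 = 10 - 20*D)
A(x, d) = 50 - 20*d*x (A(x, d) = (-20*x)*d + (10 - 20*(-2)) = -20*d*x + (10 + 40) = -20*d*x + 50 = 50 - 20*d*x)
-19*(A(11, -1) - 222) = -19*((50 - 20*(-1)*11) - 222) = -19*((50 + 220) - 222) = -19*(270 - 222) = -19*48 = -912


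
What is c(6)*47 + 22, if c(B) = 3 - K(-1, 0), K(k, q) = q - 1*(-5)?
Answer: -72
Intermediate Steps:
K(k, q) = 5 + q (K(k, q) = q + 5 = 5 + q)
c(B) = -2 (c(B) = 3 - (5 + 0) = 3 - 1*5 = 3 - 5 = -2)
c(6)*47 + 22 = -2*47 + 22 = -94 + 22 = -72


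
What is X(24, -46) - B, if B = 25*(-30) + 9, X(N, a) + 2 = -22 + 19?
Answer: 736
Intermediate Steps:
X(N, a) = -5 (X(N, a) = -2 + (-22 + 19) = -2 - 3 = -5)
B = -741 (B = -750 + 9 = -741)
X(24, -46) - B = -5 - 1*(-741) = -5 + 741 = 736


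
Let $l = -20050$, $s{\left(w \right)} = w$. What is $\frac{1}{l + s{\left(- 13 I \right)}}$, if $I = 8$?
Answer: $- \frac{1}{20154} \approx -4.9618 \cdot 10^{-5}$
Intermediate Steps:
$\frac{1}{l + s{\left(- 13 I \right)}} = \frac{1}{-20050 - 104} = \frac{1}{-20154} = - \frac{1}{20154}$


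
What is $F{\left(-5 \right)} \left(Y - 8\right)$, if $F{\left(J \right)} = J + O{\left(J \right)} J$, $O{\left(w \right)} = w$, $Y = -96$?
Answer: $-2080$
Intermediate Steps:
$F{\left(J \right)} = J + J^{2}$ ($F{\left(J \right)} = J + J J = J + J^{2}$)
$F{\left(-5 \right)} \left(Y - 8\right) = - 5 \left(1 - 5\right) \left(-96 - 8\right) = \left(-5\right) \left(-4\right) \left(-104\right) = 20 \left(-104\right) = -2080$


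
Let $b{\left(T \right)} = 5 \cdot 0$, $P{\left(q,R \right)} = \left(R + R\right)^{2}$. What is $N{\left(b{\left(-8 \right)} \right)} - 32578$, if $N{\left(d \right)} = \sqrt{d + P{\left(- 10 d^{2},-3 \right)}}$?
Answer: $-32572$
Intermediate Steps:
$P{\left(q,R \right)} = 4 R^{2}$ ($P{\left(q,R \right)} = \left(2 R\right)^{2} = 4 R^{2}$)
$b{\left(T \right)} = 0$
$N{\left(d \right)} = \sqrt{36 + d}$ ($N{\left(d \right)} = \sqrt{d + 4 \left(-3\right)^{2}} = \sqrt{d + 4 \cdot 9} = \sqrt{d + 36} = \sqrt{36 + d}$)
$N{\left(b{\left(-8 \right)} \right)} - 32578 = \sqrt{36 + 0} - 32578 = \sqrt{36} - 32578 = 6 - 32578 = -32572$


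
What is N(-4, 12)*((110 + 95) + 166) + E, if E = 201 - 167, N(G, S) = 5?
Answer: 1889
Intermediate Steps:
E = 34
N(-4, 12)*((110 + 95) + 166) + E = 5*((110 + 95) + 166) + 34 = 5*(205 + 166) + 34 = 5*371 + 34 = 1855 + 34 = 1889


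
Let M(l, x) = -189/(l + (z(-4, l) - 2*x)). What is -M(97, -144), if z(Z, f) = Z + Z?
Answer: 189/377 ≈ 0.50133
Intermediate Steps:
z(Z, f) = 2*Z
M(l, x) = -189/(-8 + l - 2*x) (M(l, x) = -189/(l + (2*(-4) - 2*x)) = -189/(l + (-8 - 2*x)) = -189/(-8 + l - 2*x))
-M(97, -144) = -189/(8 - 1*97 + 2*(-144)) = -189/(8 - 97 - 288) = -189/(-377) = -189*(-1)/377 = -1*(-189/377) = 189/377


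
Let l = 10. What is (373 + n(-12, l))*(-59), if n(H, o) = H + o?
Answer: -21889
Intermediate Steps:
(373 + n(-12, l))*(-59) = (373 + (-12 + 10))*(-59) = (373 - 2)*(-59) = 371*(-59) = -21889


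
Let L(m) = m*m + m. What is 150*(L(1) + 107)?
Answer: 16350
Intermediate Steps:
L(m) = m + m² (L(m) = m² + m = m + m²)
150*(L(1) + 107) = 150*(1*(1 + 1) + 107) = 150*(1*2 + 107) = 150*(2 + 107) = 150*109 = 16350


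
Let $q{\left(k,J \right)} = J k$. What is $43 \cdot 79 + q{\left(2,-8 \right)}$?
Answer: $3381$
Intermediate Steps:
$43 \cdot 79 + q{\left(2,-8 \right)} = 43 \cdot 79 - 16 = 3397 - 16 = 3381$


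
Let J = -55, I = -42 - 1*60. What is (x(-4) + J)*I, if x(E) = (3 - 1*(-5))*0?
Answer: 5610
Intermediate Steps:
I = -102 (I = -42 - 60 = -102)
x(E) = 0 (x(E) = (3 + 5)*0 = 8*0 = 0)
(x(-4) + J)*I = (0 - 55)*(-102) = -55*(-102) = 5610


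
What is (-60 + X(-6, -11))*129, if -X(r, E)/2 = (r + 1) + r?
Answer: -4902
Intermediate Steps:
X(r, E) = -2 - 4*r (X(r, E) = -2*((r + 1) + r) = -2*((1 + r) + r) = -2*(1 + 2*r) = -2 - 4*r)
(-60 + X(-6, -11))*129 = (-60 + (-2 - 4*(-6)))*129 = (-60 + (-2 + 24))*129 = (-60 + 22)*129 = -38*129 = -4902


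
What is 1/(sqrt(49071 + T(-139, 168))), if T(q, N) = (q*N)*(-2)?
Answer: sqrt(3831)/19155 ≈ 0.0032313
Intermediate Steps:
T(q, N) = -2*N*q (T(q, N) = (N*q)*(-2) = -2*N*q)
1/(sqrt(49071 + T(-139, 168))) = 1/(sqrt(49071 - 2*168*(-139))) = 1/(sqrt(49071 + 46704)) = 1/(sqrt(95775)) = 1/(5*sqrt(3831)) = sqrt(3831)/19155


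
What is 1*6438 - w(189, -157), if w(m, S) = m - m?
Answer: 6438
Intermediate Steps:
w(m, S) = 0
1*6438 - w(189, -157) = 1*6438 - 1*0 = 6438 + 0 = 6438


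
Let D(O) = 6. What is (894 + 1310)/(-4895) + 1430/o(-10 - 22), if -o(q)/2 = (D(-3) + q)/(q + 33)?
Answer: 264817/9790 ≈ 27.050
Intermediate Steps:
o(q) = -2*(6 + q)/(33 + q) (o(q) = -2*(6 + q)/(q + 33) = -2*(6 + q)/(33 + q))
(894 + 1310)/(-4895) + 1430/o(-10 - 22) = (894 + 1310)/(-4895) + 1430/((2*(-6 - (-10 - 22))/(33 + (-10 - 22)))) = 2204*(-1/4895) + 1430/((2*(-6 - 1*(-32))/(33 - 32))) = -2204/4895 + 1430/((2*(-6 + 32)/1)) = -2204/4895 + 1430/((2*1*26)) = -2204/4895 + 1430/52 = -2204/4895 + 1430*(1/52) = -2204/4895 + 55/2 = 264817/9790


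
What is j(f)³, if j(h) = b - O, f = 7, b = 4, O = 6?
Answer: -8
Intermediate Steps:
j(h) = -2 (j(h) = 4 - 1*6 = 4 - 6 = -2)
j(f)³ = (-2)³ = -8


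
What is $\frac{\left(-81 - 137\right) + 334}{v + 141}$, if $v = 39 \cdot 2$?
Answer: $\frac{116}{219} \approx 0.52968$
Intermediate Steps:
$v = 78$
$\frac{\left(-81 - 137\right) + 334}{v + 141} = \frac{\left(-81 - 137\right) + 334}{78 + 141} = \frac{\left(-81 - 137\right) + 334}{219} = \left(-218 + 334\right) \frac{1}{219} = 116 \cdot \frac{1}{219} = \frac{116}{219}$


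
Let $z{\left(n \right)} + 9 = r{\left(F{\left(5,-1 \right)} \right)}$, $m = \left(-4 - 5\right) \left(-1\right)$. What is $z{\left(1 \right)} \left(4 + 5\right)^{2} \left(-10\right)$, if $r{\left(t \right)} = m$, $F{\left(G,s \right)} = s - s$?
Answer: $0$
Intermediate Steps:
$m = 9$ ($m = \left(-9\right) \left(-1\right) = 9$)
$F{\left(G,s \right)} = 0$
$r{\left(t \right)} = 9$
$z{\left(n \right)} = 0$ ($z{\left(n \right)} = -9 + 9 = 0$)
$z{\left(1 \right)} \left(4 + 5\right)^{2} \left(-10\right) = 0 \left(4 + 5\right)^{2} \left(-10\right) = 0 \cdot 9^{2} \left(-10\right) = 0 \cdot 81 \left(-10\right) = 0 \left(-10\right) = 0$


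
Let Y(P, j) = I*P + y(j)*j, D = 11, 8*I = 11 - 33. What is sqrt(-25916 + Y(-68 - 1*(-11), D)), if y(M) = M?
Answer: I*sqrt(102553)/2 ≈ 160.12*I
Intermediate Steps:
I = -11/4 (I = (11 - 33)/8 = (1/8)*(-22) = -11/4 ≈ -2.7500)
Y(P, j) = j**2 - 11*P/4 (Y(P, j) = -11*P/4 + j*j = -11*P/4 + j**2 = j**2 - 11*P/4)
sqrt(-25916 + Y(-68 - 1*(-11), D)) = sqrt(-25916 + (11**2 - 11*(-68 - 1*(-11))/4)) = sqrt(-25916 + (121 - 11*(-68 + 11)/4)) = sqrt(-25916 + (121 - 11/4*(-57))) = sqrt(-25916 + (121 + 627/4)) = sqrt(-25916 + 1111/4) = sqrt(-102553/4) = I*sqrt(102553)/2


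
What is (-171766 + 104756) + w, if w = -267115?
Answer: -334125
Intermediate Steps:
(-171766 + 104756) + w = (-171766 + 104756) - 267115 = -67010 - 267115 = -334125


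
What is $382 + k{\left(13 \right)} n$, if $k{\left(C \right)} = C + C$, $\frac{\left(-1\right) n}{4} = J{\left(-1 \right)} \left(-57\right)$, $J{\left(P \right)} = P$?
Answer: $-5546$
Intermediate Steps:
$n = -228$ ($n = - 4 \left(\left(-1\right) \left(-57\right)\right) = \left(-4\right) 57 = -228$)
$k{\left(C \right)} = 2 C$
$382 + k{\left(13 \right)} n = 382 + 2 \cdot 13 \left(-228\right) = 382 + 26 \left(-228\right) = 382 - 5928 = -5546$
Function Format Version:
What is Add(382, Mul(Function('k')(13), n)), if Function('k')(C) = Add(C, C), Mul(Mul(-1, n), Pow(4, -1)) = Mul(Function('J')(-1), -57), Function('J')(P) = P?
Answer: -5546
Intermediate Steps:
n = -228 (n = Mul(-4, Mul(-1, -57)) = Mul(-4, 57) = -228)
Function('k')(C) = Mul(2, C)
Add(382, Mul(Function('k')(13), n)) = Add(382, Mul(Mul(2, 13), -228)) = Add(382, Mul(26, -228)) = Add(382, -5928) = -5546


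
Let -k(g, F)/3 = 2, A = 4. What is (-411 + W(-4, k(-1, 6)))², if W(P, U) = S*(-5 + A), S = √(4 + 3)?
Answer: (411 + √7)² ≈ 1.7110e+5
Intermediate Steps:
S = √7 ≈ 2.6458
k(g, F) = -6 (k(g, F) = -3*2 = -6)
W(P, U) = -√7 (W(P, U) = √7*(-5 + 4) = √7*(-1) = -√7)
(-411 + W(-4, k(-1, 6)))² = (-411 - √7)²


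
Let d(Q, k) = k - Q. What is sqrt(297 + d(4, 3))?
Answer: 2*sqrt(74) ≈ 17.205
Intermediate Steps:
sqrt(297 + d(4, 3)) = sqrt(297 + (3 - 1*4)) = sqrt(297 + (3 - 4)) = sqrt(297 - 1) = sqrt(296) = 2*sqrt(74)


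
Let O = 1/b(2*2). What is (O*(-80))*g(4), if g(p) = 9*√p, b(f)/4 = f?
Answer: -90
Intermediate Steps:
b(f) = 4*f
O = 1/16 (O = 1/(4*(2*2)) = 1/(4*4) = 1/16 ≈ 0.062500)
(O*(-80))*g(4) = ((1/16)*(-80))*(9*√4) = -45*2 = -5*18 = -90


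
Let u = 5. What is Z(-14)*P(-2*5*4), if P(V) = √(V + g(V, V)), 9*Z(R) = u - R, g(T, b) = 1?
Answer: 19*I*√39/9 ≈ 13.184*I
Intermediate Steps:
Z(R) = 5/9 - R/9 (Z(R) = (5 - R)/9 = 5/9 - R/9)
P(V) = √(1 + V) (P(V) = √(V + 1) = √(1 + V))
Z(-14)*P(-2*5*4) = (5/9 - ⅑*(-14))*√(1 - 2*5*4) = (5/9 + 14/9)*√(1 - 10*4) = 19*√(1 - 40)/9 = 19*√(-39)/9 = 19*(I*√39)/9 = 19*I*√39/9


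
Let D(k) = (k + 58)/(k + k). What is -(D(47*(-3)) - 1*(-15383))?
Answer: -4338089/282 ≈ -15383.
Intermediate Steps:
D(k) = (58 + k)/(2*k) (D(k) = (58 + k)/((2*k)) = (58 + k)*(1/(2*k)) = (58 + k)/(2*k))
-(D(47*(-3)) - 1*(-15383)) = -((58 + 47*(-3))/(2*((47*(-3)))) - 1*(-15383)) = -((½)*(58 - 141)/(-141) + 15383) = -((½)*(-1/141)*(-83) + 15383) = -(83/282 + 15383) = -1*4338089/282 = -4338089/282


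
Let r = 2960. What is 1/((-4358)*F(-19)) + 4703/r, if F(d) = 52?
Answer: 133221511/83847920 ≈ 1.5888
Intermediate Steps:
1/((-4358)*F(-19)) + 4703/r = 1/(-4358*52) + 4703/2960 = -1/4358*1/52 + 4703*(1/2960) = -1/226616 + 4703/2960 = 133221511/83847920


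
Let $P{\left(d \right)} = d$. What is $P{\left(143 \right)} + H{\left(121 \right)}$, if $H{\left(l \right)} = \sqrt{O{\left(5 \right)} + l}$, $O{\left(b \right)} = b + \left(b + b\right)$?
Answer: $143 + 2 \sqrt{34} \approx 154.66$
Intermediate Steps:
$O{\left(b \right)} = 3 b$ ($O{\left(b \right)} = b + 2 b = 3 b$)
$H{\left(l \right)} = \sqrt{15 + l}$ ($H{\left(l \right)} = \sqrt{3 \cdot 5 + l} = \sqrt{15 + l}$)
$P{\left(143 \right)} + H{\left(121 \right)} = 143 + \sqrt{15 + 121} = 143 + \sqrt{136} = 143 + 2 \sqrt{34}$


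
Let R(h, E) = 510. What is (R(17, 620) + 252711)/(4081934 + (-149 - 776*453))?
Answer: 84407/1243419 ≈ 0.067883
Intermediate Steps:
(R(17, 620) + 252711)/(4081934 + (-149 - 776*453)) = (510 + 252711)/(4081934 + (-149 - 776*453)) = 253221/(4081934 + (-149 - 351528)) = 253221/(4081934 - 351677) = 253221/3730257 = 253221*(1/3730257) = 84407/1243419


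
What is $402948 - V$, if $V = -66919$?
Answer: $469867$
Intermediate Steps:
$402948 - V = 402948 - -66919 = 402948 + 66919 = 469867$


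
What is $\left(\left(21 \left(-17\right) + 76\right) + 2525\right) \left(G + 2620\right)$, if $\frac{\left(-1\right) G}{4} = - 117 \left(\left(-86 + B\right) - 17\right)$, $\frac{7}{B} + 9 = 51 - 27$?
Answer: $- \frac{509002032}{5} \approx -1.018 \cdot 10^{8}$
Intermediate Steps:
$B = \frac{7}{15}$ ($B = \frac{7}{-9 + \left(51 - 27\right)} = \frac{7}{-9 + 24} = \frac{7}{15} \approx 0.46667$)
$G = - \frac{239928}{5}$ ($G = - 4 \left(- 117 \left(\left(-86 + \frac{7}{15}\right) - 17\right)\right) = - 4 \left(- 117 \left(- \frac{1283}{15} - 17\right)\right) = - 4 \left(\left(-117\right) \left(- \frac{1538}{15}\right)\right) = \left(-4\right) \frac{59982}{5} = - \frac{239928}{5} \approx -47986.0$)
$\left(\left(21 \left(-17\right) + 76\right) + 2525\right) \left(G + 2620\right) = \left(\left(21 \left(-17\right) + 76\right) + 2525\right) \left(- \frac{239928}{5} + 2620\right) = \left(\left(-357 + 76\right) + 2525\right) \left(- \frac{226828}{5}\right) = \left(-281 + 2525\right) \left(- \frac{226828}{5}\right) = 2244 \left(- \frac{226828}{5}\right) = - \frac{509002032}{5}$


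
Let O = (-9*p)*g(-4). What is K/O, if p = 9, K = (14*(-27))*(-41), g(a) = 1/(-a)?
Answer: -2296/3 ≈ -765.33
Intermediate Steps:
g(a) = -1/a
K = 15498 (K = -378*(-41) = 15498)
O = -81/4 (O = (-9*9)*(-1/(-4)) = -(-81)*(-1)/4 = -81*1/4 = -81/4 ≈ -20.250)
K/O = 15498/(-81/4) = 15498*(-4/81) = -2296/3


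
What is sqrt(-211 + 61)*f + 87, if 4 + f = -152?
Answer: 87 - 780*I*sqrt(6) ≈ 87.0 - 1910.6*I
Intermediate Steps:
f = -156 (f = -4 - 152 = -156)
sqrt(-211 + 61)*f + 87 = sqrt(-211 + 61)*(-156) + 87 = sqrt(-150)*(-156) + 87 = (5*I*sqrt(6))*(-156) + 87 = -780*I*sqrt(6) + 87 = 87 - 780*I*sqrt(6)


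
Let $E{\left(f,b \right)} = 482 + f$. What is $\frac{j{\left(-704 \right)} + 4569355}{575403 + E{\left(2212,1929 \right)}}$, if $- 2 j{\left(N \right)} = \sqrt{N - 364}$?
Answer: $\frac{4569355}{578097} - \frac{i \sqrt{267}}{578097} \approx 7.9041 - 2.8265 \cdot 10^{-5} i$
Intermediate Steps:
$j{\left(N \right)} = - \frac{\sqrt{-364 + N}}{2}$ ($j{\left(N \right)} = - \frac{\sqrt{N - 364}}{2} = - \frac{\sqrt{-364 + N}}{2}$)
$\frac{j{\left(-704 \right)} + 4569355}{575403 + E{\left(2212,1929 \right)}} = \frac{- \frac{\sqrt{-364 - 704}}{2} + 4569355}{575403 + \left(482 + 2212\right)} = \frac{- \frac{\sqrt{-1068}}{2} + 4569355}{575403 + 2694} = \frac{- \frac{2 i \sqrt{267}}{2} + 4569355}{578097} = \left(- i \sqrt{267} + 4569355\right) \frac{1}{578097} = \left(4569355 - i \sqrt{267}\right) \frac{1}{578097} = \frac{4569355}{578097} - \frac{i \sqrt{267}}{578097}$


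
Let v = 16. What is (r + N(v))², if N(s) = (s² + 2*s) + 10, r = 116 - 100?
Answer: 98596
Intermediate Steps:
r = 16
N(s) = 10 + s² + 2*s
(r + N(v))² = (16 + (10 + 16² + 2*16))² = (16 + (10 + 256 + 32))² = (16 + 298)² = 314² = 98596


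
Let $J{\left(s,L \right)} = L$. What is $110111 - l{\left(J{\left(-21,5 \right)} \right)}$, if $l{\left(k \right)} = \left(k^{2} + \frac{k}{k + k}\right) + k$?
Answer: $\frac{220161}{2} \approx 1.1008 \cdot 10^{5}$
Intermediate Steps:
$l{\left(k \right)} = \frac{1}{2} + k + k^{2}$ ($l{\left(k \right)} = \left(k^{2} + \frac{k}{2 k}\right) + k = \left(k^{2} + \frac{1}{2 k} k\right) + k = \left(k^{2} + \frac{1}{2}\right) + k = \left(\frac{1}{2} + k^{2}\right) + k = \frac{1}{2} + k + k^{2}$)
$110111 - l{\left(J{\left(-21,5 \right)} \right)} = 110111 - \left(\frac{1}{2} + 5 + 5^{2}\right) = 110111 - \left(\frac{1}{2} + 5 + 25\right) = 110111 - \frac{61}{2} = \frac{220161}{2}$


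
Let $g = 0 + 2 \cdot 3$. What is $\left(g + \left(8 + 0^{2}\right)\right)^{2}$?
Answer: $196$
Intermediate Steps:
$g = 6$ ($g = 0 + 6 = 6$)
$\left(g + \left(8 + 0^{2}\right)\right)^{2} = \left(6 + \left(8 + 0^{2}\right)\right)^{2} = \left(6 + \left(8 + 0\right)\right)^{2} = \left(6 + 8\right)^{2} = 14^{2} = 196$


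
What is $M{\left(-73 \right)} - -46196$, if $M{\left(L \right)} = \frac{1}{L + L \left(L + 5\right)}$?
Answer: $\frac{225944637}{4891} \approx 46196.0$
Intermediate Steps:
$M{\left(L \right)} = \frac{1}{L + L \left(5 + L\right)}$
$M{\left(-73 \right)} - -46196 = \frac{1}{\left(-73\right) \left(6 - 73\right)} - -46196 = - \frac{1}{73 \left(-67\right)} + 46196 = \left(- \frac{1}{73}\right) \left(- \frac{1}{67}\right) + 46196 = \frac{1}{4891} + 46196 = \frac{225944637}{4891}$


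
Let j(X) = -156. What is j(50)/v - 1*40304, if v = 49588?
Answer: -499648727/12397 ≈ -40304.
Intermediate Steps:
j(50)/v - 1*40304 = -156/49588 - 1*40304 = -156*1/49588 - 40304 = -39/12397 - 40304 = -499648727/12397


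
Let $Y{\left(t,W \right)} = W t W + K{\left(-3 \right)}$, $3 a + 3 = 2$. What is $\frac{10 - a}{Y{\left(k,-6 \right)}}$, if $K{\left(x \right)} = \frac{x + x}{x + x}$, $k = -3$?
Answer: $- \frac{31}{321} \approx -0.096573$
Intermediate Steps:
$a = - \frac{1}{3}$ ($a = -1 + \frac{1}{3} \cdot 2 = -1 + \frac{2}{3} = - \frac{1}{3} \approx -0.33333$)
$K{\left(x \right)} = 1$ ($K{\left(x \right)} = \frac{2 x}{2 x} = 2 x \frac{1}{2 x} = 1$)
$Y{\left(t,W \right)} = 1 + t W^{2}$ ($Y{\left(t,W \right)} = W t W + 1 = t W^{2} + 1 = 1 + t W^{2}$)
$\frac{10 - a}{Y{\left(k,-6 \right)}} = \frac{10 - - \frac{1}{3}}{1 - 3 \left(-6\right)^{2}} = \frac{10 + \frac{1}{3}}{1 - 108} = \frac{1}{1 - 108} \cdot \frac{31}{3} = \frac{1}{-107} \cdot \frac{31}{3} = \left(- \frac{1}{107}\right) \frac{31}{3} = - \frac{31}{321}$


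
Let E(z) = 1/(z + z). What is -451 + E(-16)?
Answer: -14433/32 ≈ -451.03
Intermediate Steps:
E(z) = 1/(2*z)
-451 + E(-16) = -451 + (½)/(-16) = -451 + (½)*(-1/16) = -451 - 1/32 = -14433/32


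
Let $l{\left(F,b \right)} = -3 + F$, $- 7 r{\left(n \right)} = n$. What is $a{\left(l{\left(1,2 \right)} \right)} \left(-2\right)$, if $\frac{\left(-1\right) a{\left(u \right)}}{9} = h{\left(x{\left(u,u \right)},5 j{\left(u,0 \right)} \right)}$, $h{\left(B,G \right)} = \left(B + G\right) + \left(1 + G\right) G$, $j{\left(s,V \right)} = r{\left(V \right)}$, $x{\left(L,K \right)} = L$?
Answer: $-36$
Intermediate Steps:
$r{\left(n \right)} = - \frac{n}{7}$
$j{\left(s,V \right)} = - \frac{V}{7}$
$h{\left(B,G \right)} = B + G + G \left(1 + G\right)$ ($h{\left(B,G \right)} = \left(B + G\right) + G \left(1 + G\right) = B + G + G \left(1 + G\right)$)
$a{\left(u \right)} = - 9 u$ ($a{\left(u \right)} = - 9 \left(u + \left(5 \left(\left(- \frac{1}{7}\right) 0\right)\right)^{2} + 2 \cdot 5 \left(\left(- \frac{1}{7}\right) 0\right)\right) = - 9 \left(u + \left(5 \cdot 0\right)^{2} + 2 \cdot 5 \cdot 0\right) = - 9 \left(u + 0^{2} + 2 \cdot 0\right) = - 9 \left(u + 0 + 0\right) = - 9 u$)
$a{\left(l{\left(1,2 \right)} \right)} \left(-2\right) = - 9 \left(-3 + 1\right) \left(-2\right) = \left(-9\right) \left(-2\right) \left(-2\right) = 18 \left(-2\right) = -36$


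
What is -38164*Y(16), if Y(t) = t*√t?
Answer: -2442496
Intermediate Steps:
Y(t) = t^(3/2)
-38164*Y(16) = -38164*16^(3/2) = -38164*64 = -2442496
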